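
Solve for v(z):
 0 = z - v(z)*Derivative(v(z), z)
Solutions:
 v(z) = -sqrt(C1 + z^2)
 v(z) = sqrt(C1 + z^2)


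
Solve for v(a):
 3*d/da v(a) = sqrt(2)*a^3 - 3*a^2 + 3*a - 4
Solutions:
 v(a) = C1 + sqrt(2)*a^4/12 - a^3/3 + a^2/2 - 4*a/3


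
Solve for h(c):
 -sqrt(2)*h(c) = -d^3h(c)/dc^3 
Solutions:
 h(c) = C3*exp(2^(1/6)*c) + (C1*sin(2^(1/6)*sqrt(3)*c/2) + C2*cos(2^(1/6)*sqrt(3)*c/2))*exp(-2^(1/6)*c/2)


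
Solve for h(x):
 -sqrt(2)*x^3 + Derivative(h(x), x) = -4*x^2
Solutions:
 h(x) = C1 + sqrt(2)*x^4/4 - 4*x^3/3


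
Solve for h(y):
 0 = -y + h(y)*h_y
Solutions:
 h(y) = -sqrt(C1 + y^2)
 h(y) = sqrt(C1 + y^2)


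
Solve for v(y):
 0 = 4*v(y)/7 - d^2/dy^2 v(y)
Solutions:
 v(y) = C1*exp(-2*sqrt(7)*y/7) + C2*exp(2*sqrt(7)*y/7)


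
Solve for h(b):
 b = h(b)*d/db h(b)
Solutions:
 h(b) = -sqrt(C1 + b^2)
 h(b) = sqrt(C1 + b^2)


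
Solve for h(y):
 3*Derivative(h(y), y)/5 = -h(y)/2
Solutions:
 h(y) = C1*exp(-5*y/6)


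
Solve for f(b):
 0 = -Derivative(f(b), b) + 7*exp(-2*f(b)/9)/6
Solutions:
 f(b) = 9*log(-sqrt(C1 + 7*b)) - 27*log(3)/2
 f(b) = 9*log(C1 + 7*b)/2 - 27*log(3)/2


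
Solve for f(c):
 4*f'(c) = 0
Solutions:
 f(c) = C1


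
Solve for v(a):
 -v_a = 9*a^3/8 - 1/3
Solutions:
 v(a) = C1 - 9*a^4/32 + a/3


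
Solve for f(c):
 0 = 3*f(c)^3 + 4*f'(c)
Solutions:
 f(c) = -sqrt(2)*sqrt(-1/(C1 - 3*c))
 f(c) = sqrt(2)*sqrt(-1/(C1 - 3*c))


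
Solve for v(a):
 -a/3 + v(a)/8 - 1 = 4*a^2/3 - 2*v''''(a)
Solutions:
 v(a) = 32*a^2/3 + 8*a/3 + (C1*sin(sqrt(2)*a/4) + C2*cos(sqrt(2)*a/4))*exp(-sqrt(2)*a/4) + (C3*sin(sqrt(2)*a/4) + C4*cos(sqrt(2)*a/4))*exp(sqrt(2)*a/4) + 8


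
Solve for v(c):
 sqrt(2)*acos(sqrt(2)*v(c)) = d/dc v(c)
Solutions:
 Integral(1/acos(sqrt(2)*_y), (_y, v(c))) = C1 + sqrt(2)*c


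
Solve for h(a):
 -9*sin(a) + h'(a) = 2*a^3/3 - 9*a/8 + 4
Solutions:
 h(a) = C1 + a^4/6 - 9*a^2/16 + 4*a - 9*cos(a)


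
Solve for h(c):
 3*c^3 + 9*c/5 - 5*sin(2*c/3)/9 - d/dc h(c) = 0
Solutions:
 h(c) = C1 + 3*c^4/4 + 9*c^2/10 + 5*cos(2*c/3)/6


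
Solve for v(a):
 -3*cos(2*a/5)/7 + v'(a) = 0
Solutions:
 v(a) = C1 + 15*sin(2*a/5)/14


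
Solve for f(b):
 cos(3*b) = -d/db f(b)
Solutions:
 f(b) = C1 - sin(3*b)/3


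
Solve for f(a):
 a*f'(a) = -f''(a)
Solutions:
 f(a) = C1 + C2*erf(sqrt(2)*a/2)


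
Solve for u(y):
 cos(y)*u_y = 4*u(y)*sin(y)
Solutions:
 u(y) = C1/cos(y)^4


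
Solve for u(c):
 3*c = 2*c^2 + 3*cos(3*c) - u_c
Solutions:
 u(c) = C1 + 2*c^3/3 - 3*c^2/2 + sin(3*c)


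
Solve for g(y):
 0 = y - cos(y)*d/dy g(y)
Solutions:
 g(y) = C1 + Integral(y/cos(y), y)


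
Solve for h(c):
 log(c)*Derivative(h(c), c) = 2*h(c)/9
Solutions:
 h(c) = C1*exp(2*li(c)/9)


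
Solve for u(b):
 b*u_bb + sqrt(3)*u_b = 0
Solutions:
 u(b) = C1 + C2*b^(1 - sqrt(3))


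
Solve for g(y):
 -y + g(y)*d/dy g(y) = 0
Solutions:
 g(y) = -sqrt(C1 + y^2)
 g(y) = sqrt(C1 + y^2)


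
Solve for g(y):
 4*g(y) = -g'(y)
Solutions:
 g(y) = C1*exp(-4*y)


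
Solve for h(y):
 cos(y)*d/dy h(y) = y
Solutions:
 h(y) = C1 + Integral(y/cos(y), y)


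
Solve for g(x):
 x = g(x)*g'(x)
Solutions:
 g(x) = -sqrt(C1 + x^2)
 g(x) = sqrt(C1 + x^2)


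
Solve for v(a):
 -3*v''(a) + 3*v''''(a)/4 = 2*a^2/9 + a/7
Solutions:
 v(a) = C1 + C2*a + C3*exp(-2*a) + C4*exp(2*a) - a^4/162 - a^3/126 - a^2/54


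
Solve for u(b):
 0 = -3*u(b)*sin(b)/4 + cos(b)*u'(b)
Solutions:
 u(b) = C1/cos(b)^(3/4)


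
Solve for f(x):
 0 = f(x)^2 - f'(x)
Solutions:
 f(x) = -1/(C1 + x)


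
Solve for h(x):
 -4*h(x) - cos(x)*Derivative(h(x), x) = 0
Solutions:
 h(x) = C1*(sin(x)^2 - 2*sin(x) + 1)/(sin(x)^2 + 2*sin(x) + 1)


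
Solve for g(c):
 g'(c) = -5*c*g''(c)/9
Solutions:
 g(c) = C1 + C2/c^(4/5)


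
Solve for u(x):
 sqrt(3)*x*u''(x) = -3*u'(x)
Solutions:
 u(x) = C1 + C2*x^(1 - sqrt(3))


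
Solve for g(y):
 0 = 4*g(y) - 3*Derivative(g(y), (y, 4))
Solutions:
 g(y) = C1*exp(-sqrt(2)*3^(3/4)*y/3) + C2*exp(sqrt(2)*3^(3/4)*y/3) + C3*sin(sqrt(2)*3^(3/4)*y/3) + C4*cos(sqrt(2)*3^(3/4)*y/3)


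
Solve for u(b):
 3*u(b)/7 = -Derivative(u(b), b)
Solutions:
 u(b) = C1*exp(-3*b/7)


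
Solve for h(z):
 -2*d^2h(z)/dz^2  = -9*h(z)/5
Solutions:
 h(z) = C1*exp(-3*sqrt(10)*z/10) + C2*exp(3*sqrt(10)*z/10)


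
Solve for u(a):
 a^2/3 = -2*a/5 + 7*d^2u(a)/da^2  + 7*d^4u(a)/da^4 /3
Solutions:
 u(a) = C1 + C2*a + C3*sin(sqrt(3)*a) + C4*cos(sqrt(3)*a) + a^4/252 + a^3/105 - a^2/63


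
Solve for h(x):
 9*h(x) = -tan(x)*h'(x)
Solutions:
 h(x) = C1/sin(x)^9


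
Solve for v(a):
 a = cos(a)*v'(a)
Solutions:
 v(a) = C1 + Integral(a/cos(a), a)


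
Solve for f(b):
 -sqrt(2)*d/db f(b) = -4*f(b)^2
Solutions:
 f(b) = -1/(C1 + 2*sqrt(2)*b)


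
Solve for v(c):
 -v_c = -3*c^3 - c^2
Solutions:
 v(c) = C1 + 3*c^4/4 + c^3/3


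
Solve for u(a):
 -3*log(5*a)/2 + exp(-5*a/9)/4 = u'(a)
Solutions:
 u(a) = C1 - 3*a*log(a)/2 + 3*a*(1 - log(5))/2 - 9*exp(-5*a/9)/20


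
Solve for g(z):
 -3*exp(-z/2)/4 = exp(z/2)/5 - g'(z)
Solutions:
 g(z) = C1 + 2*exp(z/2)/5 - 3*exp(-z/2)/2


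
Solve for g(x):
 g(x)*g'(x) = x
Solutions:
 g(x) = -sqrt(C1 + x^2)
 g(x) = sqrt(C1 + x^2)


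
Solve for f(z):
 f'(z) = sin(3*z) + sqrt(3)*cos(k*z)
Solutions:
 f(z) = C1 - cos(3*z)/3 + sqrt(3)*sin(k*z)/k


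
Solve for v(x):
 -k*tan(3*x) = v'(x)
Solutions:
 v(x) = C1 + k*log(cos(3*x))/3


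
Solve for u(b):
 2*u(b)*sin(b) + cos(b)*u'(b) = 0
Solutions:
 u(b) = C1*cos(b)^2


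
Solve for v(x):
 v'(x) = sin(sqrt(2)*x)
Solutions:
 v(x) = C1 - sqrt(2)*cos(sqrt(2)*x)/2


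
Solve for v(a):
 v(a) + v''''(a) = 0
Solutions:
 v(a) = (C1*sin(sqrt(2)*a/2) + C2*cos(sqrt(2)*a/2))*exp(-sqrt(2)*a/2) + (C3*sin(sqrt(2)*a/2) + C4*cos(sqrt(2)*a/2))*exp(sqrt(2)*a/2)


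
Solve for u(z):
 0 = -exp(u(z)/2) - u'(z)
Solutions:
 u(z) = 2*log(1/(C1 + z)) + 2*log(2)


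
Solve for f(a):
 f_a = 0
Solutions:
 f(a) = C1


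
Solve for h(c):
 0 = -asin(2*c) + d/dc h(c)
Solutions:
 h(c) = C1 + c*asin(2*c) + sqrt(1 - 4*c^2)/2


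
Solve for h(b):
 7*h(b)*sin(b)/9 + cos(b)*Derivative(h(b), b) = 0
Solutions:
 h(b) = C1*cos(b)^(7/9)


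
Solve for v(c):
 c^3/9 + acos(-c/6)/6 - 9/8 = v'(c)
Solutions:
 v(c) = C1 + c^4/36 + c*acos(-c/6)/6 - 9*c/8 + sqrt(36 - c^2)/6


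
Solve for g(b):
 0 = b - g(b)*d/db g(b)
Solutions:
 g(b) = -sqrt(C1 + b^2)
 g(b) = sqrt(C1 + b^2)


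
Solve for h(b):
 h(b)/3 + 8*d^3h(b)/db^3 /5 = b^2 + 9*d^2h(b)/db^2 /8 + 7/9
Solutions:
 h(b) = C1*exp(b*(135*75^(1/3)/(128*sqrt(12334) + 14359)^(1/3) + 90 + 45^(1/3)*(128*sqrt(12334) + 14359)^(1/3))/384)*sin(3^(1/6)*5^(1/3)*b*(-(128*sqrt(12334) + 14359)^(1/3) + 45*3^(2/3)*5^(1/3)/(128*sqrt(12334) + 14359)^(1/3))/128) + C2*exp(b*(135*75^(1/3)/(128*sqrt(12334) + 14359)^(1/3) + 90 + 45^(1/3)*(128*sqrt(12334) + 14359)^(1/3))/384)*cos(3^(1/6)*5^(1/3)*b*(-(128*sqrt(12334) + 14359)^(1/3) + 45*3^(2/3)*5^(1/3)/(128*sqrt(12334) + 14359)^(1/3))/128) + C3*exp(b*(-45^(1/3)*(128*sqrt(12334) + 14359)^(1/3) - 135*75^(1/3)/(128*sqrt(12334) + 14359)^(1/3) + 45)/192) + 3*b^2 + 271/12


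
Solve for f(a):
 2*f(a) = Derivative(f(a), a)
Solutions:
 f(a) = C1*exp(2*a)


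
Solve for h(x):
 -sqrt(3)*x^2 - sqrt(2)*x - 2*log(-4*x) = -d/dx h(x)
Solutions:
 h(x) = C1 + sqrt(3)*x^3/3 + sqrt(2)*x^2/2 + 2*x*log(-x) + 2*x*(-1 + 2*log(2))


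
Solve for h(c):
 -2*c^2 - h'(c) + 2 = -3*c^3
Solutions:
 h(c) = C1 + 3*c^4/4 - 2*c^3/3 + 2*c


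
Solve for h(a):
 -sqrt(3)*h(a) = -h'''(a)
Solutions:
 h(a) = C3*exp(3^(1/6)*a) + (C1*sin(3^(2/3)*a/2) + C2*cos(3^(2/3)*a/2))*exp(-3^(1/6)*a/2)


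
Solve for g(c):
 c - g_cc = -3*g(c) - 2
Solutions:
 g(c) = C1*exp(-sqrt(3)*c) + C2*exp(sqrt(3)*c) - c/3 - 2/3


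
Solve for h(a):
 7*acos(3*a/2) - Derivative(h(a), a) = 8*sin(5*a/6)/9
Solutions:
 h(a) = C1 + 7*a*acos(3*a/2) - 7*sqrt(4 - 9*a^2)/3 + 16*cos(5*a/6)/15


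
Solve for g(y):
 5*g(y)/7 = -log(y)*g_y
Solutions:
 g(y) = C1*exp(-5*li(y)/7)


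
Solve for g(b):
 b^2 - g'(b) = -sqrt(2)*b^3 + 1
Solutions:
 g(b) = C1 + sqrt(2)*b^4/4 + b^3/3 - b


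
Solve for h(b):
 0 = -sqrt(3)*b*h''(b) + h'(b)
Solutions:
 h(b) = C1 + C2*b^(sqrt(3)/3 + 1)


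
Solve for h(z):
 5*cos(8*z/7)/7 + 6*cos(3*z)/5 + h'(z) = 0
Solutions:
 h(z) = C1 - 5*sin(8*z/7)/8 - 2*sin(3*z)/5


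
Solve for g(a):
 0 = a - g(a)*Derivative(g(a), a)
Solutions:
 g(a) = -sqrt(C1 + a^2)
 g(a) = sqrt(C1 + a^2)


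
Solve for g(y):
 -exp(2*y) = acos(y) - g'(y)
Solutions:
 g(y) = C1 + y*acos(y) - sqrt(1 - y^2) + exp(2*y)/2


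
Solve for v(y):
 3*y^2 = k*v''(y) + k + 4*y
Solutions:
 v(y) = C1 + C2*y - y^2/2 + y^4/(4*k) - 2*y^3/(3*k)


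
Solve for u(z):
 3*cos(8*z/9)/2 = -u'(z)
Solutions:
 u(z) = C1 - 27*sin(8*z/9)/16


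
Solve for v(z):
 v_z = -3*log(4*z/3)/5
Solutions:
 v(z) = C1 - 3*z*log(z)/5 - 6*z*log(2)/5 + 3*z/5 + 3*z*log(3)/5


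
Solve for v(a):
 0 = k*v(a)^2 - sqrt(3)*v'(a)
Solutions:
 v(a) = -3/(C1 + sqrt(3)*a*k)


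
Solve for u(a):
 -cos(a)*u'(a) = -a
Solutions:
 u(a) = C1 + Integral(a/cos(a), a)


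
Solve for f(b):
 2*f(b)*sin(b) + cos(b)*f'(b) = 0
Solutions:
 f(b) = C1*cos(b)^2


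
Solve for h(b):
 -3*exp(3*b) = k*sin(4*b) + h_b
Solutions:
 h(b) = C1 + k*cos(4*b)/4 - exp(3*b)


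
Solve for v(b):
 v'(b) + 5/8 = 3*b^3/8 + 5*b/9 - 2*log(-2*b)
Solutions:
 v(b) = C1 + 3*b^4/32 + 5*b^2/18 - 2*b*log(-b) + b*(11/8 - 2*log(2))


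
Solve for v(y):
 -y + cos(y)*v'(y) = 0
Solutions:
 v(y) = C1 + Integral(y/cos(y), y)


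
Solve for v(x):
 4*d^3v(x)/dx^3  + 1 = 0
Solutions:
 v(x) = C1 + C2*x + C3*x^2 - x^3/24


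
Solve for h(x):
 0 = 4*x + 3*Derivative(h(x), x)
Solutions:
 h(x) = C1 - 2*x^2/3


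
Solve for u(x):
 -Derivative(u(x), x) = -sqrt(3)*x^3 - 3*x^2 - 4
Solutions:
 u(x) = C1 + sqrt(3)*x^4/4 + x^3 + 4*x


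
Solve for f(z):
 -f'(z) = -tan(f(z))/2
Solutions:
 f(z) = pi - asin(C1*exp(z/2))
 f(z) = asin(C1*exp(z/2))


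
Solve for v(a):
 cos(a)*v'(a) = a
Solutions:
 v(a) = C1 + Integral(a/cos(a), a)


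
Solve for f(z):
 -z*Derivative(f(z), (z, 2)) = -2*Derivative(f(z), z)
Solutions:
 f(z) = C1 + C2*z^3


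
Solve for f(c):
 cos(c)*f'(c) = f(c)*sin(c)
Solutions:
 f(c) = C1/cos(c)


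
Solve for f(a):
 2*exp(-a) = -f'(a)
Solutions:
 f(a) = C1 + 2*exp(-a)


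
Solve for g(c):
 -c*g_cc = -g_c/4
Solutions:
 g(c) = C1 + C2*c^(5/4)


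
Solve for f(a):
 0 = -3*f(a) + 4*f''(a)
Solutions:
 f(a) = C1*exp(-sqrt(3)*a/2) + C2*exp(sqrt(3)*a/2)


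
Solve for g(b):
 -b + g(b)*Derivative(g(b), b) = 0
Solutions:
 g(b) = -sqrt(C1 + b^2)
 g(b) = sqrt(C1 + b^2)


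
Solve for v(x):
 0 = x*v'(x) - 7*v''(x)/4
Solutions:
 v(x) = C1 + C2*erfi(sqrt(14)*x/7)


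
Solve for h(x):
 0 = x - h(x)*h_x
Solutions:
 h(x) = -sqrt(C1 + x^2)
 h(x) = sqrt(C1 + x^2)


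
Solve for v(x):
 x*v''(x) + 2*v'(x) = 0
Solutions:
 v(x) = C1 + C2/x


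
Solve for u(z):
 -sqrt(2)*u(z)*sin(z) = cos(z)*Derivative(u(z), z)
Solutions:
 u(z) = C1*cos(z)^(sqrt(2))


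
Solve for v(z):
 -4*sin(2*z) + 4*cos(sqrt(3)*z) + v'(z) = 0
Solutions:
 v(z) = C1 - 4*sqrt(3)*sin(sqrt(3)*z)/3 - 2*cos(2*z)


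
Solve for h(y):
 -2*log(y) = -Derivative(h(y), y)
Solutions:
 h(y) = C1 + 2*y*log(y) - 2*y


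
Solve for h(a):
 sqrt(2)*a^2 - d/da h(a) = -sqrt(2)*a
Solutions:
 h(a) = C1 + sqrt(2)*a^3/3 + sqrt(2)*a^2/2


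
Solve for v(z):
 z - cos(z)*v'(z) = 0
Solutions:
 v(z) = C1 + Integral(z/cos(z), z)


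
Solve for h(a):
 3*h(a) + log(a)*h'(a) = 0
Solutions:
 h(a) = C1*exp(-3*li(a))


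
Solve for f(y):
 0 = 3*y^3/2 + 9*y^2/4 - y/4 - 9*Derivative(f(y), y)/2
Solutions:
 f(y) = C1 + y^4/12 + y^3/6 - y^2/36


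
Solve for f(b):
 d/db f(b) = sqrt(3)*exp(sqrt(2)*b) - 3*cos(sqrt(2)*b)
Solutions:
 f(b) = C1 + sqrt(6)*exp(sqrt(2)*b)/2 - 3*sqrt(2)*sin(sqrt(2)*b)/2


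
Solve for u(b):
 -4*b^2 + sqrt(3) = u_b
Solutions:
 u(b) = C1 - 4*b^3/3 + sqrt(3)*b


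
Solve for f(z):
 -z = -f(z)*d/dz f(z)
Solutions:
 f(z) = -sqrt(C1 + z^2)
 f(z) = sqrt(C1 + z^2)


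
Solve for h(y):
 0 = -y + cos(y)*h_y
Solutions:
 h(y) = C1 + Integral(y/cos(y), y)


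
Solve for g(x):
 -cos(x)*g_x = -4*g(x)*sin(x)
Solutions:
 g(x) = C1/cos(x)^4


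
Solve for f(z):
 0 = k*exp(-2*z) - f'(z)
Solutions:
 f(z) = C1 - k*exp(-2*z)/2


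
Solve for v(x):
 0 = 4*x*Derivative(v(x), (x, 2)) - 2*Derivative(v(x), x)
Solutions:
 v(x) = C1 + C2*x^(3/2)


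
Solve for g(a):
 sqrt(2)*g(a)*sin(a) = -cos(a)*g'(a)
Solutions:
 g(a) = C1*cos(a)^(sqrt(2))


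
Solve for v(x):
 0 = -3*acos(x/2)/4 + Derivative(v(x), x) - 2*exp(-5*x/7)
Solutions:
 v(x) = C1 + 3*x*acos(x/2)/4 - 3*sqrt(4 - x^2)/4 - 14*exp(-5*x/7)/5


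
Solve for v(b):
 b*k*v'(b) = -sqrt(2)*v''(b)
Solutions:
 v(b) = Piecewise((-2^(3/4)*sqrt(pi)*C1*erf(2^(1/4)*b*sqrt(k)/2)/(2*sqrt(k)) - C2, (k > 0) | (k < 0)), (-C1*b - C2, True))


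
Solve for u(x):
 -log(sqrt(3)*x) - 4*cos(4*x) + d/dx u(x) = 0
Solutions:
 u(x) = C1 + x*log(x) - x + x*log(3)/2 + sin(4*x)


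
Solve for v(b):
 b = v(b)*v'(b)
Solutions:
 v(b) = -sqrt(C1 + b^2)
 v(b) = sqrt(C1 + b^2)


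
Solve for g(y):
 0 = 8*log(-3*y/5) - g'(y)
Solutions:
 g(y) = C1 + 8*y*log(-y) + 8*y*(-log(5) - 1 + log(3))


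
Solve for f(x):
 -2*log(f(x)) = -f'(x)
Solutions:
 li(f(x)) = C1 + 2*x


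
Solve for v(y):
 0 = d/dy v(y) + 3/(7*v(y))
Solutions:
 v(y) = -sqrt(C1 - 42*y)/7
 v(y) = sqrt(C1 - 42*y)/7


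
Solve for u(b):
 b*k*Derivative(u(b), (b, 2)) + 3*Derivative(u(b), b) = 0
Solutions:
 u(b) = C1 + b^(((re(k) - 3)*re(k) + im(k)^2)/(re(k)^2 + im(k)^2))*(C2*sin(3*log(b)*Abs(im(k))/(re(k)^2 + im(k)^2)) + C3*cos(3*log(b)*im(k)/(re(k)^2 + im(k)^2)))


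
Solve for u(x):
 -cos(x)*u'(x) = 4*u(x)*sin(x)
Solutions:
 u(x) = C1*cos(x)^4


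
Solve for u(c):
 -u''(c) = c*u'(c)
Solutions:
 u(c) = C1 + C2*erf(sqrt(2)*c/2)


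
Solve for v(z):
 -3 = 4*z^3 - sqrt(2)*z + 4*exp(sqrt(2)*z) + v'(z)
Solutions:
 v(z) = C1 - z^4 + sqrt(2)*z^2/2 - 3*z - 2*sqrt(2)*exp(sqrt(2)*z)


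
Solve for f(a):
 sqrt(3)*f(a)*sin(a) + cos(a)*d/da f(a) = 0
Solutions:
 f(a) = C1*cos(a)^(sqrt(3))


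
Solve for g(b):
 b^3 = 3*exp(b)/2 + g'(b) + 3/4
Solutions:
 g(b) = C1 + b^4/4 - 3*b/4 - 3*exp(b)/2


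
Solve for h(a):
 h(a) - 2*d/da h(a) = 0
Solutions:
 h(a) = C1*exp(a/2)


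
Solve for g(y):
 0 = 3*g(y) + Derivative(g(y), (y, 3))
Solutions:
 g(y) = C3*exp(-3^(1/3)*y) + (C1*sin(3^(5/6)*y/2) + C2*cos(3^(5/6)*y/2))*exp(3^(1/3)*y/2)


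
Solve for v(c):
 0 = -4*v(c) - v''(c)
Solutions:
 v(c) = C1*sin(2*c) + C2*cos(2*c)


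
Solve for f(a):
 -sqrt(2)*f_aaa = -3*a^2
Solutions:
 f(a) = C1 + C2*a + C3*a^2 + sqrt(2)*a^5/40


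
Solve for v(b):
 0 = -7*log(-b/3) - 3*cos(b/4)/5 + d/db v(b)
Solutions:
 v(b) = C1 + 7*b*log(-b) - 7*b*log(3) - 7*b + 12*sin(b/4)/5


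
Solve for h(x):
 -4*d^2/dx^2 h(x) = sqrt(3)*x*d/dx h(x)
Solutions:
 h(x) = C1 + C2*erf(sqrt(2)*3^(1/4)*x/4)


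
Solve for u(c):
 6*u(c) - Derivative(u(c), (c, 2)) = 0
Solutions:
 u(c) = C1*exp(-sqrt(6)*c) + C2*exp(sqrt(6)*c)


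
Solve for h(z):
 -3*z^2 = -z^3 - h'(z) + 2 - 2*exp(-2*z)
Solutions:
 h(z) = C1 - z^4/4 + z^3 + 2*z + exp(-2*z)


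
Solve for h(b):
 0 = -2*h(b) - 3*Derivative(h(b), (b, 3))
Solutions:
 h(b) = C3*exp(-2^(1/3)*3^(2/3)*b/3) + (C1*sin(2^(1/3)*3^(1/6)*b/2) + C2*cos(2^(1/3)*3^(1/6)*b/2))*exp(2^(1/3)*3^(2/3)*b/6)


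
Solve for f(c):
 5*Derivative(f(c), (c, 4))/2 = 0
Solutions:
 f(c) = C1 + C2*c + C3*c^2 + C4*c^3


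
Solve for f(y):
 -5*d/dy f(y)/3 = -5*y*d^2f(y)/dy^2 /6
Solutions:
 f(y) = C1 + C2*y^3


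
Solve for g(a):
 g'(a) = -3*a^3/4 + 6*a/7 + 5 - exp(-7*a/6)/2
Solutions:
 g(a) = C1 - 3*a^4/16 + 3*a^2/7 + 5*a + 3*exp(-7*a/6)/7


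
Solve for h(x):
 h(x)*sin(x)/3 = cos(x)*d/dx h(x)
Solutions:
 h(x) = C1/cos(x)^(1/3)


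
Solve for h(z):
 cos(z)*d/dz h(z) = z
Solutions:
 h(z) = C1 + Integral(z/cos(z), z)


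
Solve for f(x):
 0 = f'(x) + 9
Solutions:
 f(x) = C1 - 9*x


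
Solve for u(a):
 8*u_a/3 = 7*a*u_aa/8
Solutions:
 u(a) = C1 + C2*a^(85/21)


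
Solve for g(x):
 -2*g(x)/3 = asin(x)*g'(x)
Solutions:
 g(x) = C1*exp(-2*Integral(1/asin(x), x)/3)


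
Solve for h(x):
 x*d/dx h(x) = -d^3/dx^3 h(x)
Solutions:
 h(x) = C1 + Integral(C2*airyai(-x) + C3*airybi(-x), x)


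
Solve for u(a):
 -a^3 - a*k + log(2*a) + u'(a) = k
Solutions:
 u(a) = C1 + a^4/4 + a^2*k/2 + a*k - a*log(a) - a*log(2) + a


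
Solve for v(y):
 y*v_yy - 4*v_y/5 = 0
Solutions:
 v(y) = C1 + C2*y^(9/5)


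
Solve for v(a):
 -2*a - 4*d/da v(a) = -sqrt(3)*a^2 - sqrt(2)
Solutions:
 v(a) = C1 + sqrt(3)*a^3/12 - a^2/4 + sqrt(2)*a/4


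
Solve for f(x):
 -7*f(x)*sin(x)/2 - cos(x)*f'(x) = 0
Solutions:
 f(x) = C1*cos(x)^(7/2)


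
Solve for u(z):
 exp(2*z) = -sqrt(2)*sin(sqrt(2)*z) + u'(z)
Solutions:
 u(z) = C1 + exp(2*z)/2 - cos(sqrt(2)*z)


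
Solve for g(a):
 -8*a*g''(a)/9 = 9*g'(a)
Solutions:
 g(a) = C1 + C2/a^(73/8)


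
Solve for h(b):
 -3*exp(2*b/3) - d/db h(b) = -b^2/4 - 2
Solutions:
 h(b) = C1 + b^3/12 + 2*b - 9*exp(2*b/3)/2


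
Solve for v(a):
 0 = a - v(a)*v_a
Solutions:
 v(a) = -sqrt(C1 + a^2)
 v(a) = sqrt(C1 + a^2)


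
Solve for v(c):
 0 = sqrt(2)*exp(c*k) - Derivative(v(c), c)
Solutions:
 v(c) = C1 + sqrt(2)*exp(c*k)/k


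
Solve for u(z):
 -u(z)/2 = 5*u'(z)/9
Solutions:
 u(z) = C1*exp(-9*z/10)


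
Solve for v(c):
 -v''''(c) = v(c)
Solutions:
 v(c) = (C1*sin(sqrt(2)*c/2) + C2*cos(sqrt(2)*c/2))*exp(-sqrt(2)*c/2) + (C3*sin(sqrt(2)*c/2) + C4*cos(sqrt(2)*c/2))*exp(sqrt(2)*c/2)


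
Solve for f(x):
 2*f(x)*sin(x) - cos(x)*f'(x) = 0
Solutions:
 f(x) = C1/cos(x)^2


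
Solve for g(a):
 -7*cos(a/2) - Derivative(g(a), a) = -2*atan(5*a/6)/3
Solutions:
 g(a) = C1 + 2*a*atan(5*a/6)/3 - 2*log(25*a^2 + 36)/5 - 14*sin(a/2)


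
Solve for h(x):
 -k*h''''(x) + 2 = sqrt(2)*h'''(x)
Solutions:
 h(x) = C1 + C2*x + C3*x^2 + C4*exp(-sqrt(2)*x/k) + sqrt(2)*x^3/6


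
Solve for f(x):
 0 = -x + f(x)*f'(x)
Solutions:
 f(x) = -sqrt(C1 + x^2)
 f(x) = sqrt(C1 + x^2)


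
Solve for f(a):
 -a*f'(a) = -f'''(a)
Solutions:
 f(a) = C1 + Integral(C2*airyai(a) + C3*airybi(a), a)


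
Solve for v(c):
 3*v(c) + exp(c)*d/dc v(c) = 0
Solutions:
 v(c) = C1*exp(3*exp(-c))


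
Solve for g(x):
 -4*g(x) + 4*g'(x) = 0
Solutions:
 g(x) = C1*exp(x)


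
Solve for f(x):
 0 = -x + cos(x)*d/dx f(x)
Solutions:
 f(x) = C1 + Integral(x/cos(x), x)


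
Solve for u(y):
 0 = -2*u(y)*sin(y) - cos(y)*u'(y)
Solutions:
 u(y) = C1*cos(y)^2


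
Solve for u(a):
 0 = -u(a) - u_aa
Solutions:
 u(a) = C1*sin(a) + C2*cos(a)


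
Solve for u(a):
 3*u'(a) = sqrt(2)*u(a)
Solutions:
 u(a) = C1*exp(sqrt(2)*a/3)


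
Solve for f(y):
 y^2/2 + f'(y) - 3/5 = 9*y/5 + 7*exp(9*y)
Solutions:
 f(y) = C1 - y^3/6 + 9*y^2/10 + 3*y/5 + 7*exp(9*y)/9


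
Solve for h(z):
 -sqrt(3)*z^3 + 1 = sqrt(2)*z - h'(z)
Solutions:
 h(z) = C1 + sqrt(3)*z^4/4 + sqrt(2)*z^2/2 - z


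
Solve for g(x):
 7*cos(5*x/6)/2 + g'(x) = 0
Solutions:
 g(x) = C1 - 21*sin(5*x/6)/5


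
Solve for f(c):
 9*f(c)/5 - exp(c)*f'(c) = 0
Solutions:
 f(c) = C1*exp(-9*exp(-c)/5)


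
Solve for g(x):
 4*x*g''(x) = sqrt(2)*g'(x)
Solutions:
 g(x) = C1 + C2*x^(sqrt(2)/4 + 1)


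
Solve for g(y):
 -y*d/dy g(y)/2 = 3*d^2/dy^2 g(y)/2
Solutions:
 g(y) = C1 + C2*erf(sqrt(6)*y/6)


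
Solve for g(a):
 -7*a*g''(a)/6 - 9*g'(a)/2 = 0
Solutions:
 g(a) = C1 + C2/a^(20/7)


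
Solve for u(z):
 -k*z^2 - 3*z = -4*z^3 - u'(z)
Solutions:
 u(z) = C1 + k*z^3/3 - z^4 + 3*z^2/2


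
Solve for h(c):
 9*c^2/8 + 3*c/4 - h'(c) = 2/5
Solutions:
 h(c) = C1 + 3*c^3/8 + 3*c^2/8 - 2*c/5


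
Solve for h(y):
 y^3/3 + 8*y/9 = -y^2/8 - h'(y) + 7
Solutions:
 h(y) = C1 - y^4/12 - y^3/24 - 4*y^2/9 + 7*y


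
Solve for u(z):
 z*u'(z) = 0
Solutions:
 u(z) = C1


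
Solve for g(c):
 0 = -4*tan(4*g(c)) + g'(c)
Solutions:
 g(c) = -asin(C1*exp(16*c))/4 + pi/4
 g(c) = asin(C1*exp(16*c))/4


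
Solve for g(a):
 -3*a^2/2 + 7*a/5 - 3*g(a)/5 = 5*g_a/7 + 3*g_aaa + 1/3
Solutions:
 g(a) = C1*exp(-a*(-700^(1/3)*(1323 + sqrt(1837829))^(1/3) + 50*490^(1/3)/(1323 + sqrt(1837829))^(1/3))/420)*sin(sqrt(3)*a*(50*490^(1/3)/(1323 + sqrt(1837829))^(1/3) + 700^(1/3)*(1323 + sqrt(1837829))^(1/3))/420) + C2*exp(-a*(-700^(1/3)*(1323 + sqrt(1837829))^(1/3) + 50*490^(1/3)/(1323 + sqrt(1837829))^(1/3))/420)*cos(sqrt(3)*a*(50*490^(1/3)/(1323 + sqrt(1837829))^(1/3) + 700^(1/3)*(1323 + sqrt(1837829))^(1/3))/420) + C3*exp(a*(-700^(1/3)*(1323 + sqrt(1837829))^(1/3) + 50*490^(1/3)/(1323 + sqrt(1837829))^(1/3))/210) - 5*a^2/2 + 58*a/7 - 4595/441


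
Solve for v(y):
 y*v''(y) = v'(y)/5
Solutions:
 v(y) = C1 + C2*y^(6/5)


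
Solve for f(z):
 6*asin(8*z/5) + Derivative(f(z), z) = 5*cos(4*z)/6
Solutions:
 f(z) = C1 - 6*z*asin(8*z/5) - 3*sqrt(25 - 64*z^2)/4 + 5*sin(4*z)/24


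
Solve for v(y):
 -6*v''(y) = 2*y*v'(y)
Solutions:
 v(y) = C1 + C2*erf(sqrt(6)*y/6)


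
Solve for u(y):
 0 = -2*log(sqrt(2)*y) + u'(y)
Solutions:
 u(y) = C1 + 2*y*log(y) - 2*y + y*log(2)


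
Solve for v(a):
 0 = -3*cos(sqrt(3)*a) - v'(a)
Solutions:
 v(a) = C1 - sqrt(3)*sin(sqrt(3)*a)


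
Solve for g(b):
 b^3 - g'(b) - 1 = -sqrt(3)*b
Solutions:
 g(b) = C1 + b^4/4 + sqrt(3)*b^2/2 - b


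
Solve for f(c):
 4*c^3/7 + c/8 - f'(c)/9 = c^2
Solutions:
 f(c) = C1 + 9*c^4/7 - 3*c^3 + 9*c^2/16


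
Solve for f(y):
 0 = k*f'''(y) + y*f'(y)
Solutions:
 f(y) = C1 + Integral(C2*airyai(y*(-1/k)^(1/3)) + C3*airybi(y*(-1/k)^(1/3)), y)


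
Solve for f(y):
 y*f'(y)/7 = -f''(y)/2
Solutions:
 f(y) = C1 + C2*erf(sqrt(7)*y/7)


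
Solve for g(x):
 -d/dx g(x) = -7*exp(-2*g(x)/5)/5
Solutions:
 g(x) = 5*log(-sqrt(C1 + 7*x)) - 5*log(5) + 5*log(2)/2
 g(x) = 5*log(C1 + 7*x)/2 - 5*log(5) + 5*log(2)/2


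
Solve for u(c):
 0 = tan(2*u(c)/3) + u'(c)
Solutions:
 u(c) = -3*asin(C1*exp(-2*c/3))/2 + 3*pi/2
 u(c) = 3*asin(C1*exp(-2*c/3))/2


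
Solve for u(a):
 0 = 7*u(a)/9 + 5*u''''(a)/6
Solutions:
 u(a) = (C1*sin(30^(3/4)*7^(1/4)*a/30) + C2*cos(30^(3/4)*7^(1/4)*a/30))*exp(-30^(3/4)*7^(1/4)*a/30) + (C3*sin(30^(3/4)*7^(1/4)*a/30) + C4*cos(30^(3/4)*7^(1/4)*a/30))*exp(30^(3/4)*7^(1/4)*a/30)


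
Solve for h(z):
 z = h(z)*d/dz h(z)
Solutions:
 h(z) = -sqrt(C1 + z^2)
 h(z) = sqrt(C1 + z^2)


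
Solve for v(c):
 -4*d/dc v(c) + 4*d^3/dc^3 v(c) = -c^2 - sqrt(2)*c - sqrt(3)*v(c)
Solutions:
 v(c) = C1*exp(sqrt(3)*c*(4/(sqrt(17) + 9)^(1/3) + (sqrt(17) + 9)^(1/3))/12)*sin(c*(-(sqrt(17) + 9)^(1/3)/4 + (sqrt(17) + 9)^(-1/3))) + C2*exp(sqrt(3)*c*(4/(sqrt(17) + 9)^(1/3) + (sqrt(17) + 9)^(1/3))/12)*cos(c*(-(sqrt(17) + 9)^(1/3)/4 + (sqrt(17) + 9)^(-1/3))) + C3*exp(-sqrt(3)*c*(4/(sqrt(17) + 9)^(1/3) + (sqrt(17) + 9)^(1/3))/6) - sqrt(3)*c^2/3 - 8*c/3 - sqrt(6)*c/3 - 32*sqrt(3)/9 - 4*sqrt(2)/3


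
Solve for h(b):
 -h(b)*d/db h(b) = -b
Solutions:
 h(b) = -sqrt(C1 + b^2)
 h(b) = sqrt(C1 + b^2)


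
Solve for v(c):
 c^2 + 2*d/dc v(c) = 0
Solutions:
 v(c) = C1 - c^3/6


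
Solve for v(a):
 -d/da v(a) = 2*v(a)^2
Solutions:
 v(a) = 1/(C1 + 2*a)


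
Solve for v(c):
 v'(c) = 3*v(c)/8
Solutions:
 v(c) = C1*exp(3*c/8)


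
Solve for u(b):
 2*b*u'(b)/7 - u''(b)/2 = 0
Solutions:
 u(b) = C1 + C2*erfi(sqrt(14)*b/7)


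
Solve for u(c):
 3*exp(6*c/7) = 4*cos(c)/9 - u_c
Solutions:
 u(c) = C1 - 7*exp(6*c/7)/2 + 4*sin(c)/9


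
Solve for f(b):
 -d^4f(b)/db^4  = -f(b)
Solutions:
 f(b) = C1*exp(-b) + C2*exp(b) + C3*sin(b) + C4*cos(b)


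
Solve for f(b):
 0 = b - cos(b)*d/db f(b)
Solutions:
 f(b) = C1 + Integral(b/cos(b), b)


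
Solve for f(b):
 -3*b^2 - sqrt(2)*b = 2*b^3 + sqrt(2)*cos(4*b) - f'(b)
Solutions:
 f(b) = C1 + b^4/2 + b^3 + sqrt(2)*b^2/2 + sqrt(2)*sin(4*b)/4


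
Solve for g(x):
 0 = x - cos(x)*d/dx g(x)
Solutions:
 g(x) = C1 + Integral(x/cos(x), x)


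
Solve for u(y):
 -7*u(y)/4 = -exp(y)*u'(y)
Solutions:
 u(y) = C1*exp(-7*exp(-y)/4)


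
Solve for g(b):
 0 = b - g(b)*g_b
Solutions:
 g(b) = -sqrt(C1 + b^2)
 g(b) = sqrt(C1 + b^2)


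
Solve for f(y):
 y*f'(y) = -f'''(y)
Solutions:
 f(y) = C1 + Integral(C2*airyai(-y) + C3*airybi(-y), y)


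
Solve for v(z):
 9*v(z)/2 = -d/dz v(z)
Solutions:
 v(z) = C1*exp(-9*z/2)


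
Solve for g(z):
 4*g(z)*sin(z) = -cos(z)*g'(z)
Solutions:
 g(z) = C1*cos(z)^4


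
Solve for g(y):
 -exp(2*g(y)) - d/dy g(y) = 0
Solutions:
 g(y) = log(-sqrt(-1/(C1 - y))) - log(2)/2
 g(y) = log(-1/(C1 - y))/2 - log(2)/2


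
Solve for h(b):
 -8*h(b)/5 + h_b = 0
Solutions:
 h(b) = C1*exp(8*b/5)


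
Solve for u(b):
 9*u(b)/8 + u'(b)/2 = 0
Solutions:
 u(b) = C1*exp(-9*b/4)


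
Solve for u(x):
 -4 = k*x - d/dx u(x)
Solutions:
 u(x) = C1 + k*x^2/2 + 4*x


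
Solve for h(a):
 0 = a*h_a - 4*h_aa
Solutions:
 h(a) = C1 + C2*erfi(sqrt(2)*a/4)


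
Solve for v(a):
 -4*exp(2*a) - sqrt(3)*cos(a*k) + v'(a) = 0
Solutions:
 v(a) = C1 + 2*exp(2*a) + sqrt(3)*sin(a*k)/k


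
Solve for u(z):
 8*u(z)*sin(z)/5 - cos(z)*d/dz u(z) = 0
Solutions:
 u(z) = C1/cos(z)^(8/5)


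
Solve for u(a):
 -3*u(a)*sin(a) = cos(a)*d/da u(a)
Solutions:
 u(a) = C1*cos(a)^3


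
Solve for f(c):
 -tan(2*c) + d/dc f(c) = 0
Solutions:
 f(c) = C1 - log(cos(2*c))/2


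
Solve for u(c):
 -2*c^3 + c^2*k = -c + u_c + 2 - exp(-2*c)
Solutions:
 u(c) = C1 - c^4/2 + c^3*k/3 + c^2/2 - 2*c - exp(-2*c)/2


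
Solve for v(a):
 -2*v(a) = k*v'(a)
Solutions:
 v(a) = C1*exp(-2*a/k)


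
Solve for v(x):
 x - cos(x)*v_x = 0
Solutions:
 v(x) = C1 + Integral(x/cos(x), x)


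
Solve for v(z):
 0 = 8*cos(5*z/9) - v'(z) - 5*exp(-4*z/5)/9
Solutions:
 v(z) = C1 + 72*sin(5*z/9)/5 + 25*exp(-4*z/5)/36


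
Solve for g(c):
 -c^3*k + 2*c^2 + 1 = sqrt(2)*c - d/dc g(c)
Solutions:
 g(c) = C1 + c^4*k/4 - 2*c^3/3 + sqrt(2)*c^2/2 - c


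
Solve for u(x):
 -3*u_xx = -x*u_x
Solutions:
 u(x) = C1 + C2*erfi(sqrt(6)*x/6)


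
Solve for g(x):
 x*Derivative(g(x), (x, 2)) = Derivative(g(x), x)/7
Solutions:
 g(x) = C1 + C2*x^(8/7)


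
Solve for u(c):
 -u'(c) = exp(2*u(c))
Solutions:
 u(c) = log(-sqrt(-1/(C1 - c))) - log(2)/2
 u(c) = log(-1/(C1 - c))/2 - log(2)/2


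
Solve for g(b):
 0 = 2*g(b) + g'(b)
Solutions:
 g(b) = C1*exp(-2*b)


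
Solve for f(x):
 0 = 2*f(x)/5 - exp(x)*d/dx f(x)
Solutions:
 f(x) = C1*exp(-2*exp(-x)/5)


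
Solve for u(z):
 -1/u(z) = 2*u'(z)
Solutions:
 u(z) = -sqrt(C1 - z)
 u(z) = sqrt(C1 - z)


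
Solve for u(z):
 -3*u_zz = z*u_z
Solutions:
 u(z) = C1 + C2*erf(sqrt(6)*z/6)


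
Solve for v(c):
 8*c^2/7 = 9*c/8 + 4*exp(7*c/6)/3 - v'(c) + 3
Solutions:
 v(c) = C1 - 8*c^3/21 + 9*c^2/16 + 3*c + 8*exp(7*c/6)/7


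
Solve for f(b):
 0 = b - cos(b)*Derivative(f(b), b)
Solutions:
 f(b) = C1 + Integral(b/cos(b), b)


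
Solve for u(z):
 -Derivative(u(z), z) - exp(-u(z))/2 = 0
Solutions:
 u(z) = log(C1 - z/2)


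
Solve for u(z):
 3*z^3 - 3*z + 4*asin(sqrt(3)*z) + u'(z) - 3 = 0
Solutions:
 u(z) = C1 - 3*z^4/4 + 3*z^2/2 - 4*z*asin(sqrt(3)*z) + 3*z - 4*sqrt(3)*sqrt(1 - 3*z^2)/3


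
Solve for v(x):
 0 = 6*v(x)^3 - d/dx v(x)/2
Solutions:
 v(x) = -sqrt(2)*sqrt(-1/(C1 + 12*x))/2
 v(x) = sqrt(2)*sqrt(-1/(C1 + 12*x))/2


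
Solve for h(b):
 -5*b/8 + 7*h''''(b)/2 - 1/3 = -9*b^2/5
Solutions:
 h(b) = C1 + C2*b + C3*b^2 + C4*b^3 - b^6/700 + b^5/672 + b^4/252


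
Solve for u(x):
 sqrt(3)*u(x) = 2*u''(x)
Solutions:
 u(x) = C1*exp(-sqrt(2)*3^(1/4)*x/2) + C2*exp(sqrt(2)*3^(1/4)*x/2)


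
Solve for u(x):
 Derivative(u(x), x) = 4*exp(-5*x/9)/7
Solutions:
 u(x) = C1 - 36*exp(-5*x/9)/35


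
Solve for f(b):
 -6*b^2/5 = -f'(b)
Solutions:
 f(b) = C1 + 2*b^3/5


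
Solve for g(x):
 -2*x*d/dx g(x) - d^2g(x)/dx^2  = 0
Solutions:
 g(x) = C1 + C2*erf(x)


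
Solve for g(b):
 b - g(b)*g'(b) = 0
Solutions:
 g(b) = -sqrt(C1 + b^2)
 g(b) = sqrt(C1 + b^2)


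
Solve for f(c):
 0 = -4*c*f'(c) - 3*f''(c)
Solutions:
 f(c) = C1 + C2*erf(sqrt(6)*c/3)


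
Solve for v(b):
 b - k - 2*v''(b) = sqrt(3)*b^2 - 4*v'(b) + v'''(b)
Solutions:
 v(b) = C1 + C2*exp(b*(-1 + sqrt(5))) + C3*exp(-b*(1 + sqrt(5))) + sqrt(3)*b^3/12 - b^2/8 + sqrt(3)*b^2/8 + b*k/4 - b/8 + sqrt(3)*b/4


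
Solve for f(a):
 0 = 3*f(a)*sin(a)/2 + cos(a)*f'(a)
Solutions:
 f(a) = C1*cos(a)^(3/2)


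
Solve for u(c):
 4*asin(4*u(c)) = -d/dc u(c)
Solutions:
 Integral(1/asin(4*_y), (_y, u(c))) = C1 - 4*c


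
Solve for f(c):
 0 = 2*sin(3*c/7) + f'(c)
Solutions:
 f(c) = C1 + 14*cos(3*c/7)/3


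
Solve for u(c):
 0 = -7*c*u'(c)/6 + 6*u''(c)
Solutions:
 u(c) = C1 + C2*erfi(sqrt(14)*c/12)


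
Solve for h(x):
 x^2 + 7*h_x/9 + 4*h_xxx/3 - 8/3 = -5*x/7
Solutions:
 h(x) = C1 + C2*sin(sqrt(21)*x/6) + C3*cos(sqrt(21)*x/6) - 3*x^3/7 - 45*x^2/98 + 384*x/49


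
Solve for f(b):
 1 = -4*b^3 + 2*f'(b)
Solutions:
 f(b) = C1 + b^4/2 + b/2


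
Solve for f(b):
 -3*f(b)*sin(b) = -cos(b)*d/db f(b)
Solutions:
 f(b) = C1/cos(b)^3


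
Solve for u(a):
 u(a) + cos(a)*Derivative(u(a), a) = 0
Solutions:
 u(a) = C1*sqrt(sin(a) - 1)/sqrt(sin(a) + 1)


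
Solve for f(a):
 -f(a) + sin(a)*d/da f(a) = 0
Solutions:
 f(a) = C1*sqrt(cos(a) - 1)/sqrt(cos(a) + 1)


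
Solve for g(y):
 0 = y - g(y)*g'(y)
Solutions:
 g(y) = -sqrt(C1 + y^2)
 g(y) = sqrt(C1 + y^2)


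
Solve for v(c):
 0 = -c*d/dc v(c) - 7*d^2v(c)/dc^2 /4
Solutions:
 v(c) = C1 + C2*erf(sqrt(14)*c/7)


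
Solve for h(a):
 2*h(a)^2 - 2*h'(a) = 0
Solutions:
 h(a) = -1/(C1 + a)


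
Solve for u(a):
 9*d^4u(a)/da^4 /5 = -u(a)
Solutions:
 u(a) = (C1*sin(5^(1/4)*sqrt(6)*a/6) + C2*cos(5^(1/4)*sqrt(6)*a/6))*exp(-5^(1/4)*sqrt(6)*a/6) + (C3*sin(5^(1/4)*sqrt(6)*a/6) + C4*cos(5^(1/4)*sqrt(6)*a/6))*exp(5^(1/4)*sqrt(6)*a/6)


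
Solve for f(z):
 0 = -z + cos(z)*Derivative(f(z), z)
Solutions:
 f(z) = C1 + Integral(z/cos(z), z)


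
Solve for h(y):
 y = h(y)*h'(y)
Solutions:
 h(y) = -sqrt(C1 + y^2)
 h(y) = sqrt(C1 + y^2)


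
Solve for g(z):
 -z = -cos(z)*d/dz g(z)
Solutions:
 g(z) = C1 + Integral(z/cos(z), z)


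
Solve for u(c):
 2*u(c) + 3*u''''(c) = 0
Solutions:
 u(c) = (C1*sin(6^(3/4)*c/6) + C2*cos(6^(3/4)*c/6))*exp(-6^(3/4)*c/6) + (C3*sin(6^(3/4)*c/6) + C4*cos(6^(3/4)*c/6))*exp(6^(3/4)*c/6)


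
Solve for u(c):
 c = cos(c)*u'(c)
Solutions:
 u(c) = C1 + Integral(c/cos(c), c)


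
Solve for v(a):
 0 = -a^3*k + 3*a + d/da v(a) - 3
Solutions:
 v(a) = C1 + a^4*k/4 - 3*a^2/2 + 3*a


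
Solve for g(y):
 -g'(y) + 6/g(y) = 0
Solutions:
 g(y) = -sqrt(C1 + 12*y)
 g(y) = sqrt(C1 + 12*y)


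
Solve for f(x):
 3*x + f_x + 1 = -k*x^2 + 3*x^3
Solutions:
 f(x) = C1 - k*x^3/3 + 3*x^4/4 - 3*x^2/2 - x


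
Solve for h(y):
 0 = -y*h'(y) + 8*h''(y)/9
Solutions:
 h(y) = C1 + C2*erfi(3*y/4)


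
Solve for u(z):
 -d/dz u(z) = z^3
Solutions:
 u(z) = C1 - z^4/4


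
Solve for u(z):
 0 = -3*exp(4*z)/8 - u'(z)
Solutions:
 u(z) = C1 - 3*exp(4*z)/32


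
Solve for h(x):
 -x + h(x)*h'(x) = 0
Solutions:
 h(x) = -sqrt(C1 + x^2)
 h(x) = sqrt(C1 + x^2)


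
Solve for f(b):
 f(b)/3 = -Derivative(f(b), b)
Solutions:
 f(b) = C1*exp(-b/3)


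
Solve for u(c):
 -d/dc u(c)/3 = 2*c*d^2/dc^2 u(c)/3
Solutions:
 u(c) = C1 + C2*sqrt(c)


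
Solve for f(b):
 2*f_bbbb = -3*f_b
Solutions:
 f(b) = C1 + C4*exp(-2^(2/3)*3^(1/3)*b/2) + (C2*sin(2^(2/3)*3^(5/6)*b/4) + C3*cos(2^(2/3)*3^(5/6)*b/4))*exp(2^(2/3)*3^(1/3)*b/4)


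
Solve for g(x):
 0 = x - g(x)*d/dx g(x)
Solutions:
 g(x) = -sqrt(C1 + x^2)
 g(x) = sqrt(C1 + x^2)


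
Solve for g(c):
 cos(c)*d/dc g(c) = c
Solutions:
 g(c) = C1 + Integral(c/cos(c), c)


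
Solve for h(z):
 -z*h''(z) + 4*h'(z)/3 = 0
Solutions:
 h(z) = C1 + C2*z^(7/3)


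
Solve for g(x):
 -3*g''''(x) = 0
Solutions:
 g(x) = C1 + C2*x + C3*x^2 + C4*x^3


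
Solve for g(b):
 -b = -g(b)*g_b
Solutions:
 g(b) = -sqrt(C1 + b^2)
 g(b) = sqrt(C1 + b^2)


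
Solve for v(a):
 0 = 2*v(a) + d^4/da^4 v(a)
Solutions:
 v(a) = (C1*sin(2^(3/4)*a/2) + C2*cos(2^(3/4)*a/2))*exp(-2^(3/4)*a/2) + (C3*sin(2^(3/4)*a/2) + C4*cos(2^(3/4)*a/2))*exp(2^(3/4)*a/2)


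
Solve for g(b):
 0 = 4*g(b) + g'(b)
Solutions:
 g(b) = C1*exp(-4*b)


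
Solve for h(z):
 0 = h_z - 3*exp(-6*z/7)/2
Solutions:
 h(z) = C1 - 7*exp(-6*z/7)/4


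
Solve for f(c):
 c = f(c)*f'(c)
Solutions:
 f(c) = -sqrt(C1 + c^2)
 f(c) = sqrt(C1 + c^2)


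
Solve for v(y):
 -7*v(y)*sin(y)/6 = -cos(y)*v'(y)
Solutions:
 v(y) = C1/cos(y)^(7/6)


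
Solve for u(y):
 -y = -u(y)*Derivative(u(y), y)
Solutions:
 u(y) = -sqrt(C1 + y^2)
 u(y) = sqrt(C1 + y^2)


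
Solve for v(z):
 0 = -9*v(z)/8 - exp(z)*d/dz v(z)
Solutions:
 v(z) = C1*exp(9*exp(-z)/8)


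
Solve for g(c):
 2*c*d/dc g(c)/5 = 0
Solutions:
 g(c) = C1


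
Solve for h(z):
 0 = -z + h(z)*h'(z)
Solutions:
 h(z) = -sqrt(C1 + z^2)
 h(z) = sqrt(C1 + z^2)


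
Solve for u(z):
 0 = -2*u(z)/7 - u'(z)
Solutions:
 u(z) = C1*exp(-2*z/7)


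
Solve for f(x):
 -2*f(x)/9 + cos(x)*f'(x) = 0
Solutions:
 f(x) = C1*(sin(x) + 1)^(1/9)/(sin(x) - 1)^(1/9)


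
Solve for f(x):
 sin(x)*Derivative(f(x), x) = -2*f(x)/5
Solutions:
 f(x) = C1*(cos(x) + 1)^(1/5)/(cos(x) - 1)^(1/5)


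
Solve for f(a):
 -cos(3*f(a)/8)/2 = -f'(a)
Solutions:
 -a/2 - 4*log(sin(3*f(a)/8) - 1)/3 + 4*log(sin(3*f(a)/8) + 1)/3 = C1


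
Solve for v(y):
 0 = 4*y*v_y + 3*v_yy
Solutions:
 v(y) = C1 + C2*erf(sqrt(6)*y/3)


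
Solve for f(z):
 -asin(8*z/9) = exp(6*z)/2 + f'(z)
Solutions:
 f(z) = C1 - z*asin(8*z/9) - sqrt(81 - 64*z^2)/8 - exp(6*z)/12


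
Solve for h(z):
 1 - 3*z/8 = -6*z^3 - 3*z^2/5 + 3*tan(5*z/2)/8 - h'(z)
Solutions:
 h(z) = C1 - 3*z^4/2 - z^3/5 + 3*z^2/16 - z - 3*log(cos(5*z/2))/20


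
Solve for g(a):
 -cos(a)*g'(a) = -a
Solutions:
 g(a) = C1 + Integral(a/cos(a), a)


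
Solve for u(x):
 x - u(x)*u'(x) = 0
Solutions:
 u(x) = -sqrt(C1 + x^2)
 u(x) = sqrt(C1 + x^2)


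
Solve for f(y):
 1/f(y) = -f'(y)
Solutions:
 f(y) = -sqrt(C1 - 2*y)
 f(y) = sqrt(C1 - 2*y)


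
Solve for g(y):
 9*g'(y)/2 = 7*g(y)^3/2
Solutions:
 g(y) = -3*sqrt(2)*sqrt(-1/(C1 + 7*y))/2
 g(y) = 3*sqrt(2)*sqrt(-1/(C1 + 7*y))/2


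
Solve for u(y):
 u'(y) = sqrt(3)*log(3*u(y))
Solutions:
 -sqrt(3)*Integral(1/(log(_y) + log(3)), (_y, u(y)))/3 = C1 - y


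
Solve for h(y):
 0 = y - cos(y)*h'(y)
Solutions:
 h(y) = C1 + Integral(y/cos(y), y)


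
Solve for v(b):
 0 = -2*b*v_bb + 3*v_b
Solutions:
 v(b) = C1 + C2*b^(5/2)


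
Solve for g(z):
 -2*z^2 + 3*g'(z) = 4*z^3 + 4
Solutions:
 g(z) = C1 + z^4/3 + 2*z^3/9 + 4*z/3


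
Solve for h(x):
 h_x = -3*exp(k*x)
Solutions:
 h(x) = C1 - 3*exp(k*x)/k


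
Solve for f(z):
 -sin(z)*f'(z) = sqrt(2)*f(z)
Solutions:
 f(z) = C1*(cos(z) + 1)^(sqrt(2)/2)/(cos(z) - 1)^(sqrt(2)/2)


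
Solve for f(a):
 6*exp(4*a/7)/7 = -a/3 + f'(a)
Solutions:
 f(a) = C1 + a^2/6 + 3*exp(4*a/7)/2


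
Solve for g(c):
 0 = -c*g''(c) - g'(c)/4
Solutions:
 g(c) = C1 + C2*c^(3/4)


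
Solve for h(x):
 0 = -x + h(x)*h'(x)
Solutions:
 h(x) = -sqrt(C1 + x^2)
 h(x) = sqrt(C1 + x^2)


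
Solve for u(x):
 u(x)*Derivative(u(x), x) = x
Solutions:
 u(x) = -sqrt(C1 + x^2)
 u(x) = sqrt(C1 + x^2)


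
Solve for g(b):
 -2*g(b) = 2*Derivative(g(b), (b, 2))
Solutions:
 g(b) = C1*sin(b) + C2*cos(b)


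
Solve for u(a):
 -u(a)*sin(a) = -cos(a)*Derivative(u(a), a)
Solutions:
 u(a) = C1/cos(a)


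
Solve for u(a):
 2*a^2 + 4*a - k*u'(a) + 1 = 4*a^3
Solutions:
 u(a) = C1 - a^4/k + 2*a^3/(3*k) + 2*a^2/k + a/k


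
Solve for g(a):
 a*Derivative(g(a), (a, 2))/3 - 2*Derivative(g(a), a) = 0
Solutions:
 g(a) = C1 + C2*a^7


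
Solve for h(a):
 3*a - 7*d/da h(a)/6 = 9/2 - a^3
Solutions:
 h(a) = C1 + 3*a^4/14 + 9*a^2/7 - 27*a/7


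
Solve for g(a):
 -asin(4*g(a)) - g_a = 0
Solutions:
 Integral(1/asin(4*_y), (_y, g(a))) = C1 - a


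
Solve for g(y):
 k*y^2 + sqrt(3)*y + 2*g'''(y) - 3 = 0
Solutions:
 g(y) = C1 + C2*y + C3*y^2 - k*y^5/120 - sqrt(3)*y^4/48 + y^3/4


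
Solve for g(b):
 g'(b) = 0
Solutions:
 g(b) = C1


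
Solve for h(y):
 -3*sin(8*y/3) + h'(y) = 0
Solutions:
 h(y) = C1 - 9*cos(8*y/3)/8


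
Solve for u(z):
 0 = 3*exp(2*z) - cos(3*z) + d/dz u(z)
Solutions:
 u(z) = C1 - 3*exp(2*z)/2 + sin(3*z)/3


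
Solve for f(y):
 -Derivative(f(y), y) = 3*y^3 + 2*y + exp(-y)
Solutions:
 f(y) = C1 - 3*y^4/4 - y^2 + exp(-y)


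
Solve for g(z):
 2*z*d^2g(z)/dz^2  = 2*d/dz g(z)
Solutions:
 g(z) = C1 + C2*z^2


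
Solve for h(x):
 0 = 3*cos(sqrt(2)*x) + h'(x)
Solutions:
 h(x) = C1 - 3*sqrt(2)*sin(sqrt(2)*x)/2


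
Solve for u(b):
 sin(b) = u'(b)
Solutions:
 u(b) = C1 - cos(b)


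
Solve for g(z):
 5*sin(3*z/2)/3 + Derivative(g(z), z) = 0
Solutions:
 g(z) = C1 + 10*cos(3*z/2)/9


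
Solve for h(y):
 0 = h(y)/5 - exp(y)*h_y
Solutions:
 h(y) = C1*exp(-exp(-y)/5)


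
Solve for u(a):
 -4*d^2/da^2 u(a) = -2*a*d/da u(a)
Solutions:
 u(a) = C1 + C2*erfi(a/2)


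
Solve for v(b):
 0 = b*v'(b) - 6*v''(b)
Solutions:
 v(b) = C1 + C2*erfi(sqrt(3)*b/6)


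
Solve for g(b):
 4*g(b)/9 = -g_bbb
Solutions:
 g(b) = C3*exp(-2^(2/3)*3^(1/3)*b/3) + (C1*sin(2^(2/3)*3^(5/6)*b/6) + C2*cos(2^(2/3)*3^(5/6)*b/6))*exp(2^(2/3)*3^(1/3)*b/6)


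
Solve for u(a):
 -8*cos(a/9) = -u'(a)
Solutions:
 u(a) = C1 + 72*sin(a/9)


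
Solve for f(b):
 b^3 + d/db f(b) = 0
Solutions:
 f(b) = C1 - b^4/4


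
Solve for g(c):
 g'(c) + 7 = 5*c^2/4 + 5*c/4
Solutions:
 g(c) = C1 + 5*c^3/12 + 5*c^2/8 - 7*c


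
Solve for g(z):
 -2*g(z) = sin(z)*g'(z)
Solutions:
 g(z) = C1*(cos(z) + 1)/(cos(z) - 1)


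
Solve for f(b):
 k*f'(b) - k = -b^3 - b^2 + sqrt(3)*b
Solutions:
 f(b) = C1 - b^4/(4*k) - b^3/(3*k) + sqrt(3)*b^2/(2*k) + b


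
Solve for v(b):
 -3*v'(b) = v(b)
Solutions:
 v(b) = C1*exp(-b/3)


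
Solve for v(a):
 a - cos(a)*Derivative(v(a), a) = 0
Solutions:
 v(a) = C1 + Integral(a/cos(a), a)


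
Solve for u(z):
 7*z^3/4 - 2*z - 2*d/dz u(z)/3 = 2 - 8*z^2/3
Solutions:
 u(z) = C1 + 21*z^4/32 + 4*z^3/3 - 3*z^2/2 - 3*z


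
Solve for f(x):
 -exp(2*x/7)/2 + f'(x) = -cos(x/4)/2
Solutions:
 f(x) = C1 + 7*exp(2*x/7)/4 - 2*sin(x/4)


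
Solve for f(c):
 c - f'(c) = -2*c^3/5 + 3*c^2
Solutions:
 f(c) = C1 + c^4/10 - c^3 + c^2/2


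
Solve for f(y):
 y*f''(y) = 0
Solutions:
 f(y) = C1 + C2*y


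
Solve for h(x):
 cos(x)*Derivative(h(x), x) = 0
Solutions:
 h(x) = C1


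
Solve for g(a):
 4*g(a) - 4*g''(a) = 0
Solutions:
 g(a) = C1*exp(-a) + C2*exp(a)


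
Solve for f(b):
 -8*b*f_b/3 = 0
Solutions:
 f(b) = C1
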